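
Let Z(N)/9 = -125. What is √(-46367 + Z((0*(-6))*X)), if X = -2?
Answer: 2*I*√11873 ≈ 217.93*I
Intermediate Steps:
Z(N) = -1125 (Z(N) = 9*(-125) = -1125)
√(-46367 + Z((0*(-6))*X)) = √(-46367 - 1125) = √(-47492) = 2*I*√11873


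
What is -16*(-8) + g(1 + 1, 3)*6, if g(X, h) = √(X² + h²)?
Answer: 128 + 6*√13 ≈ 149.63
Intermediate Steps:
-16*(-8) + g(1 + 1, 3)*6 = -16*(-8) + √((1 + 1)² + 3²)*6 = 128 + √(2² + 9)*6 = 128 + √(4 + 9)*6 = 128 + √13*6 = 128 + 6*√13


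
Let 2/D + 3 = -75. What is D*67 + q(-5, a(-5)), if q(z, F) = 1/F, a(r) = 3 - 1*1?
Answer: -95/78 ≈ -1.2179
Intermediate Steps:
a(r) = 2 (a(r) = 3 - 1 = 2)
D = -1/39 (D = 2/(-3 - 75) = 2/(-78) = 2*(-1/78) = -1/39 ≈ -0.025641)
D*67 + q(-5, a(-5)) = -1/39*67 + 1/2 = -67/39 + ½ = -95/78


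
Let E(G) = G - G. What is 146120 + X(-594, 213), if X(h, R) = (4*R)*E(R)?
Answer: 146120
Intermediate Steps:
E(G) = 0
X(h, R) = 0 (X(h, R) = (4*R)*0 = 0)
146120 + X(-594, 213) = 146120 + 0 = 146120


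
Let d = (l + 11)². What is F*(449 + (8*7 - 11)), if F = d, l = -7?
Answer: 7904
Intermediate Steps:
d = 16 (d = (-7 + 11)² = 4² = 16)
F = 16
F*(449 + (8*7 - 11)) = 16*(449 + (8*7 - 11)) = 16*(449 + (56 - 11)) = 16*(449 + 45) = 16*494 = 7904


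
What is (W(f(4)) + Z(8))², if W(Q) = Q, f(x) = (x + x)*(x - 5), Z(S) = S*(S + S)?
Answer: 14400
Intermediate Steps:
Z(S) = 2*S² (Z(S) = S*(2*S) = 2*S²)
f(x) = 2*x*(-5 + x) (f(x) = (2*x)*(-5 + x) = 2*x*(-5 + x))
(W(f(4)) + Z(8))² = (2*4*(-5 + 4) + 2*8²)² = (2*4*(-1) + 2*64)² = (-8 + 128)² = 120² = 14400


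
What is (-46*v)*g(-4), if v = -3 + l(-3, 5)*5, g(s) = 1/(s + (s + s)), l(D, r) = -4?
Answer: -529/6 ≈ -88.167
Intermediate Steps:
g(s) = 1/(3*s) (g(s) = 1/(s + 2*s) = 1/(3*s))
v = -23 (v = -3 - 4*5 = -3 - 20 = -23)
(-46*v)*g(-4) = (-46*(-23))*((⅓)/(-4)) = 1058*((⅓)*(-¼)) = 1058*(-1/12) = -529/6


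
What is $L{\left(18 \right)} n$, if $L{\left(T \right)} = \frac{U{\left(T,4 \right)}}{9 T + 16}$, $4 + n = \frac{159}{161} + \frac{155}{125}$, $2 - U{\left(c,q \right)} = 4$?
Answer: $\frac{7134}{358225} \approx 0.019915$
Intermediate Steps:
$U{\left(c,q \right)} = -2$ ($U{\left(c,q \right)} = 2 - 4 = -2$)
$n = - \frac{7134}{4025}$ ($n = -4 + \left(\frac{159}{161} + \frac{155}{125}\right) = -4 + \left(159 \cdot \frac{1}{161} + 155 \cdot \frac{1}{125}\right) = -4 + \left(\frac{159}{161} + \frac{31}{25}\right) = -4 + \frac{8966}{4025} = - \frac{7134}{4025} \approx -1.7724$)
$L{\left(T \right)} = - \frac{2}{16 + 9 T}$ ($L{\left(T \right)} = - \frac{2}{9 T + 16} = - \frac{2}{16 + 9 T}$)
$L{\left(18 \right)} n = - \frac{2}{16 + 9 \cdot 18} \left(- \frac{7134}{4025}\right) = - \frac{2}{16 + 162} \left(- \frac{7134}{4025}\right) = - \frac{2}{178} \left(- \frac{7134}{4025}\right) = \left(-2\right) \frac{1}{178} \left(- \frac{7134}{4025}\right) = \left(- \frac{1}{89}\right) \left(- \frac{7134}{4025}\right) = \frac{7134}{358225}$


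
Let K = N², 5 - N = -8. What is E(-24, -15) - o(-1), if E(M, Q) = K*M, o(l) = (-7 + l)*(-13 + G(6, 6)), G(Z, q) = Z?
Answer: -4112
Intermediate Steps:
N = 13 (N = 5 - 1*(-8) = 5 + 8 = 13)
o(l) = 49 - 7*l (o(l) = (-7 + l)*(-13 + 6) = (-7 + l)*(-7) = 49 - 7*l)
K = 169 (K = 13² = 169)
E(M, Q) = 169*M
E(-24, -15) - o(-1) = 169*(-24) - (49 - 7*(-1)) = -4056 - (49 + 7) = -4056 - 1*56 = -4056 - 56 = -4112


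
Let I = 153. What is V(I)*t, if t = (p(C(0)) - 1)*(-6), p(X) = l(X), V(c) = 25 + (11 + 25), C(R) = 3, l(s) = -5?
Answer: 2196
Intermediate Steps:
V(c) = 61 (V(c) = 25 + 36 = 61)
p(X) = -5
t = 36 (t = (-5 - 1)*(-6) = -6*(-6) = 36)
V(I)*t = 61*36 = 2196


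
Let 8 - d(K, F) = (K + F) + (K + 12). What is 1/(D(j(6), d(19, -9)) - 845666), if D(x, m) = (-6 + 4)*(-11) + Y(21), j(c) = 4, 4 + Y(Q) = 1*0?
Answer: -1/845648 ≈ -1.1825e-6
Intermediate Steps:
Y(Q) = -4 (Y(Q) = -4 + 1*0 = -4 + 0 = -4)
d(K, F) = -4 - F - 2*K (d(K, F) = 8 - ((K + F) + (K + 12)) = 8 - ((F + K) + (12 + K)) = 8 - (12 + F + 2*K) = 8 + (-12 - F - 2*K) = -4 - F - 2*K)
D(x, m) = 18 (D(x, m) = (-6 + 4)*(-11) - 4 = -2*(-11) - 4 = 22 - 4 = 18)
1/(D(j(6), d(19, -9)) - 845666) = 1/(18 - 845666) = 1/(-845648) = -1/845648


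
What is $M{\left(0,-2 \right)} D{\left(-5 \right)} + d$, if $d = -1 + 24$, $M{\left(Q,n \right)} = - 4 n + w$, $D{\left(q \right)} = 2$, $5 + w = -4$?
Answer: $21$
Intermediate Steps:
$w = -9$ ($w = -5 - 4 = -9$)
$M{\left(Q,n \right)} = -9 - 4 n$ ($M{\left(Q,n \right)} = - 4 n - 9 = -9 - 4 n$)
$d = 23$
$M{\left(0,-2 \right)} D{\left(-5 \right)} + d = \left(-9 - -8\right) 2 + 23 = \left(-9 + 8\right) 2 + 23 = \left(-1\right) 2 + 23 = -2 + 23 = 21$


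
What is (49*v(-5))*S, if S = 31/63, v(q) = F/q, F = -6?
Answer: 434/15 ≈ 28.933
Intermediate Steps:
v(q) = -6/q
S = 31/63 (S = 31*(1/63) = 31/63 ≈ 0.49206)
(49*v(-5))*S = (49*(-6/(-5)))*(31/63) = (49*(-6*(-⅕)))*(31/63) = (49*(6/5))*(31/63) = (294/5)*(31/63) = 434/15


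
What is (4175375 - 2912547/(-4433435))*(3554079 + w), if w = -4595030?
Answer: -19269311043702344072/4433435 ≈ -4.3464e+12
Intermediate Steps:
(4175375 - 2912547/(-4433435))*(3554079 + w) = (4175375 - 2912547/(-4433435))*(3554079 - 4595030) = (4175375 - 2912547*(-1/4433435))*(-1040951) = (4175375 + 2912547/4433435)*(-1040951) = (18511256575672/4433435)*(-1040951) = -19269311043702344072/4433435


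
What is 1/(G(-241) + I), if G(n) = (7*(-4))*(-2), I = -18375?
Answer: -1/18319 ≈ -5.4588e-5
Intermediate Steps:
G(n) = 56 (G(n) = -28*(-2) = 56)
1/(G(-241) + I) = 1/(56 - 18375) = 1/(-18319) = -1/18319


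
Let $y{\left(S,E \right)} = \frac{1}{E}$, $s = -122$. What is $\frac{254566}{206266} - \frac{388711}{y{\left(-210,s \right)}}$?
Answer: $\frac{4890849777969}{103133} \approx 4.7423 \cdot 10^{7}$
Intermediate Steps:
$\frac{254566}{206266} - \frac{388711}{y{\left(-210,s \right)}} = \frac{254566}{206266} - \frac{388711}{\frac{1}{-122}} = 254566 \cdot \frac{1}{206266} - \frac{388711}{- \frac{1}{122}} = \frac{127283}{103133} - -47422742 = \frac{127283}{103133} + 47422742 = \frac{4890849777969}{103133}$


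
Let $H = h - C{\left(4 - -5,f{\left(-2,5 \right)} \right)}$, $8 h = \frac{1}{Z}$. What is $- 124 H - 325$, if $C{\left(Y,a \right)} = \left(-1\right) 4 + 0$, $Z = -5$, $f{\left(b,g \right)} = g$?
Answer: $- \frac{8179}{10} \approx -817.9$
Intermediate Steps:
$h = - \frac{1}{40}$ ($h = \frac{1}{8 \left(-5\right)} = \frac{1}{8} \left(- \frac{1}{5}\right) = - \frac{1}{40} \approx -0.025$)
$C{\left(Y,a \right)} = -4$ ($C{\left(Y,a \right)} = -4 + 0 = -4$)
$H = \frac{159}{40}$ ($H = - \frac{1}{40} - -4 = - \frac{1}{40} + 4 = \frac{159}{40} \approx 3.975$)
$- 124 H - 325 = \left(-124\right) \frac{159}{40} - 325 = - \frac{4929}{10} - 325 = - \frac{8179}{10}$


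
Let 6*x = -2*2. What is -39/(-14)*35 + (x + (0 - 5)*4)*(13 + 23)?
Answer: -1293/2 ≈ -646.50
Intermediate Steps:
x = -⅔ (x = (-2*2)/6 = (⅙)*(-4) = -⅔ ≈ -0.66667)
-39/(-14)*35 + (x + (0 - 5)*4)*(13 + 23) = -39/(-14)*35 + (-⅔ + (0 - 5)*4)*(13 + 23) = -39*(-1/14)*35 + (-⅔ - 5*4)*36 = (39/14)*35 + (-⅔ - 20)*36 = 195/2 - 62/3*36 = 195/2 - 744 = -1293/2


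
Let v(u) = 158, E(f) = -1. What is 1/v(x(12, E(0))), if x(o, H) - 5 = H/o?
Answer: 1/158 ≈ 0.0063291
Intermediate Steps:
x(o, H) = 5 + H/o
1/v(x(12, E(0))) = 1/158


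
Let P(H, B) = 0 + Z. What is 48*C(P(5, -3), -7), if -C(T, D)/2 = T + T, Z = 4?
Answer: -768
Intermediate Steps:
P(H, B) = 4 (P(H, B) = 0 + 4 = 4)
C(T, D) = -4*T (C(T, D) = -2*(T + T) = -4*T)
48*C(P(5, -3), -7) = 48*(-4*4) = 48*(-16) = -768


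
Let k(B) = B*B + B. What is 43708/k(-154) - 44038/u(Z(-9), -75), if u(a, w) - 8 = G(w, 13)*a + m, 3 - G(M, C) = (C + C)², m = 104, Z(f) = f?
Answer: -54856336/10382427 ≈ -5.2836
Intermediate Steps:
G(M, C) = 3 - 4*C² (G(M, C) = 3 - (C + C)² = 3 - (2*C)² = 3 - 4*C²)
k(B) = B + B² (k(B) = B² + B = B + B²)
u(a, w) = 112 - 673*a (u(a, w) = 8 + ((3 - 4*13²)*a + 104) = 8 + ((3 - 4*169)*a + 104) = 8 + ((3 - 676)*a + 104) = 8 + (-673*a + 104) = 8 + (104 - 673*a) = 112 - 673*a)
43708/k(-154) - 44038/u(Z(-9), -75) = 43708/((-154*(1 - 154))) - 44038/(112 - 673*(-9)) = 43708/((-154*(-153))) - 44038/(112 + 6057) = 43708/23562 - 44038/6169 = 43708*(1/23562) - 44038*1/6169 = 3122/1683 - 44038/6169 = -54856336/10382427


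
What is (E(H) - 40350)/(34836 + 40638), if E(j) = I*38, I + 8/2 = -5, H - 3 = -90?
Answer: -6782/12579 ≈ -0.53915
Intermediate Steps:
H = -87 (H = 3 - 90 = -87)
I = -9 (I = -4 - 5 = -9)
E(j) = -342 (E(j) = -9*38 = -342)
(E(H) - 40350)/(34836 + 40638) = (-342 - 40350)/(34836 + 40638) = -40692/75474 = -40692*1/75474 = -6782/12579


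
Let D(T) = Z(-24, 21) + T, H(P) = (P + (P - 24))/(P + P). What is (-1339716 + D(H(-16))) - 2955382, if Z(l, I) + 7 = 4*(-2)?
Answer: -17180445/4 ≈ -4.2951e+6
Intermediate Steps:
Z(l, I) = -15 (Z(l, I) = -7 + 4*(-2) = -7 - 8 = -15)
H(P) = (-24 + 2*P)/(2*P) (H(P) = (P + (-24 + P))/((2*P)) = (-24 + 2*P)*(1/(2*P)) = (-24 + 2*P)/(2*P))
D(T) = -15 + T
(-1339716 + D(H(-16))) - 2955382 = (-1339716 + (-15 + (-12 - 16)/(-16))) - 2955382 = (-1339716 + (-15 - 1/16*(-28))) - 2955382 = (-1339716 + (-15 + 7/4)) - 2955382 = (-1339716 - 53/4) - 2955382 = -5358917/4 - 2955382 = -17180445/4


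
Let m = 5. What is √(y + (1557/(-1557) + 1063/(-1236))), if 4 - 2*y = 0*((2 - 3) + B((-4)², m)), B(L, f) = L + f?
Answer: √53457/618 ≈ 0.37412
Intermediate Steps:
y = 2 (y = 2 - 0*((2 - 3) + ((-4)² + 5)) = 2 - 0*(-1 + (16 + 5)) = 2 - 0*(-1 + 21) = 2 - 0*20 = 2 - ½*0 = 2 + 0 = 2)
√(y + (1557/(-1557) + 1063/(-1236))) = √(2 + (1557/(-1557) + 1063/(-1236))) = √(2 + (1557*(-1/1557) + 1063*(-1/1236))) = √(2 + (-1 - 1063/1236)) = √(2 - 2299/1236) = √(173/1236) = √53457/618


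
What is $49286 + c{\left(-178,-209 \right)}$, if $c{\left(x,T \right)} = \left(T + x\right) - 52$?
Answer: $48847$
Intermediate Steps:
$c{\left(x,T \right)} = -52 + T + x$
$49286 + c{\left(-178,-209 \right)} = 49286 - 439 = 48847$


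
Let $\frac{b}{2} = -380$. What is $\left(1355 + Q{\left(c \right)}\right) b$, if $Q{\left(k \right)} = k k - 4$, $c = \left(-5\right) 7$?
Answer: $-1957760$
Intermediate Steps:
$b = -760$ ($b = 2 \left(-380\right) = -760$)
$c = -35$
$Q{\left(k \right)} = -4 + k^{2}$ ($Q{\left(k \right)} = k^{2} - 4 = -4 + k^{2}$)
$\left(1355 + Q{\left(c \right)}\right) b = \left(1355 - \left(4 - \left(-35\right)^{2}\right)\right) \left(-760\right) = \left(1355 + \left(-4 + 1225\right)\right) \left(-760\right) = \left(1355 + 1221\right) \left(-760\right) = 2576 \left(-760\right) = -1957760$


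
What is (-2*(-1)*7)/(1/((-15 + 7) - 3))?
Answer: -154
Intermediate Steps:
(-2*(-1)*7)/(1/((-15 + 7) - 3)) = (2*7)/(1/(-8 - 3)) = 14/(1/(-11)) = 14/(-1/11) = 14*(-11) = -154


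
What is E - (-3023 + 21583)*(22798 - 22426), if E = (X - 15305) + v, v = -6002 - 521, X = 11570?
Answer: -6914578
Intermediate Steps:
v = -6523
E = -10258 (E = (11570 - 15305) - 6523 = -3735 - 6523 = -10258)
E - (-3023 + 21583)*(22798 - 22426) = -10258 - (-3023 + 21583)*(22798 - 22426) = -10258 - 18560*372 = -10258 - 1*6904320 = -10258 - 6904320 = -6914578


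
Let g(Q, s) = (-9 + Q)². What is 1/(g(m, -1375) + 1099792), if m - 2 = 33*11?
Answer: 1/1226528 ≈ 8.1531e-7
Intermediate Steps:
m = 365 (m = 2 + 33*11 = 2 + 363 = 365)
1/(g(m, -1375) + 1099792) = 1/((-9 + 365)² + 1099792) = 1/(356² + 1099792) = 1/(126736 + 1099792) = 1/1226528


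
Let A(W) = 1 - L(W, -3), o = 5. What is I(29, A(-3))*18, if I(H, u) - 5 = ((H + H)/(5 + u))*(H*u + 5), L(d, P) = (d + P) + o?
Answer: 9486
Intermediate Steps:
L(d, P) = 5 + P + d (L(d, P) = (d + P) + 5 = (P + d) + 5 = 5 + P + d)
A(W) = -1 - W (A(W) = 1 - (5 - 3 + W) = 1 - (2 + W) = 1 + (-2 - W) = -1 - W)
I(H, u) = 5 + 2*H*(5 + H*u)/(5 + u) (I(H, u) = 5 + ((H + H)/(5 + u))*(H*u + 5) = 5 + ((2*H)/(5 + u))*(5 + H*u) = 5 + (2*H/(5 + u))*(5 + H*u) = 5 + 2*H*(5 + H*u)/(5 + u))
I(29, A(-3))*18 = ((25 + 5*(-1 - 1*(-3)) + 10*29 + 2*(-1 - 1*(-3))*29²)/(5 + (-1 - 1*(-3))))*18 = ((25 + 5*(-1 + 3) + 290 + 2*(-1 + 3)*841)/(5 + (-1 + 3)))*18 = ((25 + 5*2 + 290 + 2*2*841)/(5 + 2))*18 = ((25 + 10 + 290 + 3364)/7)*18 = ((⅐)*3689)*18 = 527*18 = 9486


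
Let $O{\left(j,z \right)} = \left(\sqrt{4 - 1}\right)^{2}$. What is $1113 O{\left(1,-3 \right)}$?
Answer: $3339$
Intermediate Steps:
$O{\left(j,z \right)} = 3$ ($O{\left(j,z \right)} = \left(\sqrt{3}\right)^{2} = 3$)
$1113 O{\left(1,-3 \right)} = 1113 \cdot 3 = 3339$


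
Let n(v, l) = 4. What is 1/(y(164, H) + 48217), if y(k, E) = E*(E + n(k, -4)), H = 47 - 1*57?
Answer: 1/48277 ≈ 2.0714e-5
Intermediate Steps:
H = -10 (H = 47 - 57 = -10)
y(k, E) = E*(4 + E) (y(k, E) = E*(E + 4) = E*(4 + E))
1/(y(164, H) + 48217) = 1/(-10*(4 - 10) + 48217) = 1/(-10*(-6) + 48217) = 1/(60 + 48217) = 1/48277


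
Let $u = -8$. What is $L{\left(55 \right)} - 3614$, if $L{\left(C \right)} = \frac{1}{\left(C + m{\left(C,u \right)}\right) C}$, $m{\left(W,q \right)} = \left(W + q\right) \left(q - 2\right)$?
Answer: $- \frac{82489551}{22825} \approx -3614.0$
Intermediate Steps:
$m{\left(W,q \right)} = \left(-2 + q\right) \left(W + q\right)$ ($m{\left(W,q \right)} = \left(W + q\right) \left(-2 + q\right) = \left(-2 + q\right) \left(W + q\right)$)
$L{\left(C \right)} = \frac{1}{C \left(80 - 9 C\right)}$ ($L{\left(C \right)} = \frac{1}{\left(C + \left(\left(-8\right)^{2} - 2 C - -16 + C \left(-8\right)\right)\right) C} = \frac{1}{\left(C + \left(64 - 2 C + 16 - 8 C\right)\right) C} = \frac{1}{\left(C - \left(-80 + 10 C\right)\right) C} = \frac{1}{\left(80 - 9 C\right) C} = \frac{1}{C \left(80 - 9 C\right)}$)
$L{\left(55 \right)} - 3614 = \frac{1}{55 \left(80 - 495\right)} - 3614 = \frac{1}{55 \left(-415\right)} - 3614 = \frac{1}{55} \left(- \frac{1}{415}\right) - 3614 = - \frac{1}{22825} - 3614 = - \frac{82489551}{22825}$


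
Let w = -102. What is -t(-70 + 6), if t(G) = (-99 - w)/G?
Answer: 3/64 ≈ 0.046875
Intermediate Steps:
t(G) = 3/G (t(G) = (-99 - 1*(-102))/G = (-99 + 102)/G = 3/G)
-t(-70 + 6) = -3/(-70 + 6) = -3/(-64) = -3*(-1)/64 = -1*(-3/64) = 3/64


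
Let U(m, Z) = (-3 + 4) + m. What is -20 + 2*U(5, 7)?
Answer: -8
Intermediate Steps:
U(m, Z) = 1 + m
-20 + 2*U(5, 7) = -20 + 2*(1 + 5) = -20 + 2*6 = -20 + 12 = -8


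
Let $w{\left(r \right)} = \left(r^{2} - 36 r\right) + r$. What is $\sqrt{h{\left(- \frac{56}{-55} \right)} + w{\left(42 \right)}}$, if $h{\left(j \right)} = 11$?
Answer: $\sqrt{305} \approx 17.464$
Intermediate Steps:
$w{\left(r \right)} = r^{2} - 35 r$
$\sqrt{h{\left(- \frac{56}{-55} \right)} + w{\left(42 \right)}} = \sqrt{11 + 42 \left(-35 + 42\right)} = \sqrt{11 + 42 \cdot 7} = \sqrt{11 + 294} = \sqrt{305}$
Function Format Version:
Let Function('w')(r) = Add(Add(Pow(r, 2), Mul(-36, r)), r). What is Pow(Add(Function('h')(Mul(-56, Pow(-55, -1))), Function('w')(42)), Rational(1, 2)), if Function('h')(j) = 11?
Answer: Pow(305, Rational(1, 2)) ≈ 17.464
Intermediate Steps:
Function('w')(r) = Add(Pow(r, 2), Mul(-35, r))
Pow(Add(Function('h')(Mul(-56, Pow(-55, -1))), Function('w')(42)), Rational(1, 2)) = Pow(Add(11, Mul(42, Add(-35, 42))), Rational(1, 2)) = Pow(Add(11, Mul(42, 7)), Rational(1, 2)) = Pow(Add(11, 294), Rational(1, 2)) = Pow(305, Rational(1, 2))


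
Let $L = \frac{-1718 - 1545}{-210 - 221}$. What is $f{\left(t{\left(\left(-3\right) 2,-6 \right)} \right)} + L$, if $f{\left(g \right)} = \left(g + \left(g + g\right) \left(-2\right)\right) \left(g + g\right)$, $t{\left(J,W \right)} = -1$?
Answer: $\frac{677}{431} \approx 1.5708$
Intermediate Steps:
$f{\left(g \right)} = - 6 g^{2}$ ($f{\left(g \right)} = \left(g + 2 g \left(-2\right)\right) 2 g = \left(g - 4 g\right) 2 g = - 3 g 2 g = - 6 g^{2}$)
$L = \frac{3263}{431}$ ($L = - \frac{3263}{-431} = \left(-3263\right) \left(- \frac{1}{431}\right) = \frac{3263}{431} \approx 7.5708$)
$f{\left(t{\left(\left(-3\right) 2,-6 \right)} \right)} + L = - 6 \left(-1\right)^{2} + \frac{3263}{431} = \left(-6\right) 1 + \frac{3263}{431} = -6 + \frac{3263}{431} = \frac{677}{431}$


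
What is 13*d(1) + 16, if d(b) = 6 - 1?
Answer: 81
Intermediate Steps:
d(b) = 5
13*d(1) + 16 = 13*5 + 16 = 65 + 16 = 81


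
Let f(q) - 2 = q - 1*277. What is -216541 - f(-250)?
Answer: -216016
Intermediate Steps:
f(q) = -275 + q (f(q) = 2 + (q - 1*277) = 2 + (q - 277) = 2 + (-277 + q) = -275 + q)
-216541 - f(-250) = -216541 - (-275 - 250) = -216541 - 1*(-525) = -216541 + 525 = -216016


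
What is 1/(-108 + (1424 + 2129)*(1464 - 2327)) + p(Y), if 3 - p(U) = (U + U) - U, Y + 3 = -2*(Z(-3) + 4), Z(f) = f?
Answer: 24530775/3066347 ≈ 8.0000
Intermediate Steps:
Y = -5 (Y = -3 - 2*(-3 + 4) = -3 - 2*1 = -3 - 2 = -5)
p(U) = 3 - U (p(U) = 3 - ((U + U) - U) = 3 - (2*U - U) = 3 - U)
1/(-108 + (1424 + 2129)*(1464 - 2327)) + p(Y) = 1/(-108 + (1424 + 2129)*(1464 - 2327)) + (3 - 1*(-5)) = 1/(-108 + 3553*(-863)) + (3 + 5) = 1/(-108 - 3066239) + 8 = 1/(-3066347) + 8 = -1/3066347 + 8 = 24530775/3066347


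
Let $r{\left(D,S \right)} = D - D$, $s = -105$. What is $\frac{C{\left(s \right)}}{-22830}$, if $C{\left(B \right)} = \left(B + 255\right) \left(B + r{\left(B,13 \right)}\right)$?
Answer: $\frac{525}{761} \approx 0.68988$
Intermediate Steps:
$r{\left(D,S \right)} = 0$
$C{\left(B \right)} = B \left(255 + B\right)$ ($C{\left(B \right)} = \left(B + 255\right) \left(B + 0\right) = \left(255 + B\right) B = B \left(255 + B\right)$)
$\frac{C{\left(s \right)}}{-22830} = \frac{\left(-105\right) \left(255 - 105\right)}{-22830} = \left(-105\right) 150 \left(- \frac{1}{22830}\right) = \left(-15750\right) \left(- \frac{1}{22830}\right) = \frac{525}{761}$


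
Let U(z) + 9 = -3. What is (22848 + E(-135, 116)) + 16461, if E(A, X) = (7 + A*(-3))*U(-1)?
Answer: 34365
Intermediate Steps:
U(z) = -12 (U(z) = -9 - 3 = -12)
E(A, X) = -84 + 36*A (E(A, X) = (7 + A*(-3))*(-12) = (7 - 3*A)*(-12) = -84 + 36*A)
(22848 + E(-135, 116)) + 16461 = (22848 + (-84 + 36*(-135))) + 16461 = (22848 + (-84 - 4860)) + 16461 = (22848 - 4944) + 16461 = 17904 + 16461 = 34365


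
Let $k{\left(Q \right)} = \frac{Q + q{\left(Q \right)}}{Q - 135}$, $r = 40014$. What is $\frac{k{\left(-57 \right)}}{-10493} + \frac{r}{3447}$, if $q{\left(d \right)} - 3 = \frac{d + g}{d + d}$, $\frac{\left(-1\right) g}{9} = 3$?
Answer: $\frac{42546415837}{3665162928} \approx 11.608$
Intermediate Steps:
$g = -27$ ($g = \left(-9\right) 3 = -27$)
$q{\left(d \right)} = 3 + \frac{-27 + d}{2 d}$ ($q{\left(d \right)} = 3 + \frac{d - 27}{d + d} = 3 + \frac{-27 + d}{2 d}$)
$k{\left(Q \right)} = \frac{Q + \frac{-27 + 7 Q}{2 Q}}{-135 + Q}$ ($k{\left(Q \right)} = \frac{Q + \frac{-27 + 7 Q}{2 Q}}{Q - 135} = \frac{Q + \frac{-27 + 7 Q}{2 Q}}{-135 + Q}$)
$\frac{k{\left(-57 \right)}}{-10493} + \frac{r}{3447} = \frac{\frac{1}{2} \frac{1}{-57} \frac{1}{-135 - 57} \left(-27 + 2 \left(-57\right)^{2} + 7 \left(-57\right)\right)}{-10493} + \frac{40014}{3447} = \frac{1}{2} \left(- \frac{1}{57}\right) \frac{1}{-192} \left(-27 + 2 \cdot 3249 - 399\right) \left(- \frac{1}{10493}\right) + 40014 \cdot \frac{1}{3447} = \frac{1}{2} \left(- \frac{1}{57}\right) \left(- \frac{1}{192}\right) \left(-27 + 6498 - 399\right) \left(- \frac{1}{10493}\right) + \frac{4446}{383} = \frac{1}{2} \left(- \frac{1}{57}\right) \left(- \frac{1}{192}\right) 6072 \left(- \frac{1}{10493}\right) + \frac{4446}{383} = \frac{253}{912} \left(- \frac{1}{10493}\right) + \frac{4446}{383} = - \frac{253}{9569616} + \frac{4446}{383} = \frac{42546415837}{3665162928}$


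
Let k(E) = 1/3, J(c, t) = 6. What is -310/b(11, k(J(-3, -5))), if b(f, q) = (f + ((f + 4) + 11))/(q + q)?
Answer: -620/111 ≈ -5.5856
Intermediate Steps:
k(E) = 1/3
b(f, q) = (15 + 2*f)/(2*q) (b(f, q) = (f + ((4 + f) + 11))/((2*q)) = (f + (15 + f))*(1/(2*q)) = (15 + 2*f)*(1/(2*q)) = (15 + 2*f)/(2*q))
-310/b(11, k(J(-3, -5))) = -310*1/(3*(15/2 + 11)) = -310/(3*(37/2)) = -310/111/2 = -310*2/111 = -620/111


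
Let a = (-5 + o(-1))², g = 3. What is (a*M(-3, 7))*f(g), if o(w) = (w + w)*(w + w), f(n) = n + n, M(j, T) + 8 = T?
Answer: -6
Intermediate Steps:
M(j, T) = -8 + T
f(n) = 2*n
o(w) = 4*w² (o(w) = (2*w)*(2*w) = 4*w²)
a = 1 (a = (-5 + 4*(-1)²)² = (-5 + 4*1)² = (-5 + 4)² = (-1)² = 1)
(a*M(-3, 7))*f(g) = (1*(-8 + 7))*(2*3) = (1*(-1))*6 = -1*6 = -6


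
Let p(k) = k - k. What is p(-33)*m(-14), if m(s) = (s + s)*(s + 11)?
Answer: 0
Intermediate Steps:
p(k) = 0
m(s) = 2*s*(11 + s) (m(s) = (2*s)*(11 + s) = 2*s*(11 + s))
p(-33)*m(-14) = 0*(2*(-14)*(11 - 14)) = 0*(2*(-14)*(-3)) = 0*84 = 0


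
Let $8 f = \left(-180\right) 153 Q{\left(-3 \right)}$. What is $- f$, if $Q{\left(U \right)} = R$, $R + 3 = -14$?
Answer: $- \frac{117045}{2} \approx -58523.0$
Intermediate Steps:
$R = -17$ ($R = -3 - 14 = -17$)
$Q{\left(U \right)} = -17$
$f = \frac{117045}{2}$ ($f = \frac{\left(-180\right) 153 \left(-17\right)}{8} = \frac{\left(-27540\right) \left(-17\right)}{8} = \frac{1}{8} \cdot 468180 = \frac{117045}{2} \approx 58523.0$)
$- f = \left(-1\right) \frac{117045}{2} = - \frac{117045}{2}$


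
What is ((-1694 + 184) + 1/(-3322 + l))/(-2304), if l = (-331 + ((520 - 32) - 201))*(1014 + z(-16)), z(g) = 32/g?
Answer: 72253501/110246400 ≈ 0.65538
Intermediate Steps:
l = -44528 (l = (-331 + ((520 - 32) - 201))*(1014 + 32/(-16)) = (-331 + (488 - 201))*(1014 + 32*(-1/16)) = (-331 + 287)*(1014 - 2) = -44*1012 = -44528)
((-1694 + 184) + 1/(-3322 + l))/(-2304) = ((-1694 + 184) + 1/(-3322 - 44528))/(-2304) = (-1510 + 1/(-47850))*(-1/2304) = (-1510 - 1/47850)*(-1/2304) = -72253501/47850*(-1/2304) = 72253501/110246400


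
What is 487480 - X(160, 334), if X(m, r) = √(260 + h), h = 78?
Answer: 487480 - 13*√2 ≈ 4.8746e+5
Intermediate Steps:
X(m, r) = 13*√2 (X(m, r) = √(260 + 78) = √338 = 13*√2)
487480 - X(160, 334) = 487480 - 13*√2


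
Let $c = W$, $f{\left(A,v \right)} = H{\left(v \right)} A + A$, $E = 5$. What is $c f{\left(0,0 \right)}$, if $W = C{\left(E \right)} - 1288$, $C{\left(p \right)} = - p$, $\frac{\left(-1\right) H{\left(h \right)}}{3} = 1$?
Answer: $0$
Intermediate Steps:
$H{\left(h \right)} = -3$ ($H{\left(h \right)} = \left(-3\right) 1 = -3$)
$f{\left(A,v \right)} = - 2 A$ ($f{\left(A,v \right)} = - 3 A + A = - 2 A$)
$W = -1293$ ($W = \left(-1\right) 5 - 1288 = -5 - 1288 = -1293$)
$c = -1293$
$c f{\left(0,0 \right)} = - 1293 \left(\left(-2\right) 0\right) = \left(-1293\right) 0 = 0$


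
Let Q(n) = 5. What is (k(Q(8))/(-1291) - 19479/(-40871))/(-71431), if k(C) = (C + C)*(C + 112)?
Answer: 22671681/3769018213691 ≈ 6.0153e-6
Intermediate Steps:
k(C) = 2*C*(112 + C) (k(C) = (2*C)*(112 + C) = 2*C*(112 + C))
(k(Q(8))/(-1291) - 19479/(-40871))/(-71431) = ((2*5*(112 + 5))/(-1291) - 19479/(-40871))/(-71431) = ((2*5*117)*(-1/1291) - 19479*(-1/40871))*(-1/71431) = (1170*(-1/1291) + 19479/40871)*(-1/71431) = (-1170/1291 + 19479/40871)*(-1/71431) = -22671681/52764461*(-1/71431) = 22671681/3769018213691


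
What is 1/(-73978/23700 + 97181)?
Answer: 11850/1151557861 ≈ 1.0290e-5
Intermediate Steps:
1/(-73978/23700 + 97181) = 1/(-73978*1/23700 + 97181) = 1/(-36989/11850 + 97181) = 1/(1151557861/11850) = 11850/1151557861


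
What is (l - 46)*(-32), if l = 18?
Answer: 896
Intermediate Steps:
(l - 46)*(-32) = (18 - 46)*(-32) = -28*(-32) = 896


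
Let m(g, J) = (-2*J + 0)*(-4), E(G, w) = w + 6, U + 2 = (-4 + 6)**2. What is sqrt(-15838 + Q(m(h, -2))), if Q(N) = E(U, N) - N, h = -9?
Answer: 2*I*sqrt(3958) ≈ 125.83*I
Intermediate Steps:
U = 2 (U = -2 + (-4 + 6)**2 = -2 + 2**2 = -2 + 4 = 2)
E(G, w) = 6 + w
m(g, J) = 8*J (m(g, J) = -2*J*(-4) = 8*J)
Q(N) = 6 (Q(N) = (6 + N) - N = 6)
sqrt(-15838 + Q(m(h, -2))) = sqrt(-15838 + 6) = sqrt(-15832) = 2*I*sqrt(3958)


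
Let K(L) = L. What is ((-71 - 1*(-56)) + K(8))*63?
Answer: -441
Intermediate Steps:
((-71 - 1*(-56)) + K(8))*63 = ((-71 - 1*(-56)) + 8)*63 = ((-71 + 56) + 8)*63 = (-15 + 8)*63 = -7*63 = -441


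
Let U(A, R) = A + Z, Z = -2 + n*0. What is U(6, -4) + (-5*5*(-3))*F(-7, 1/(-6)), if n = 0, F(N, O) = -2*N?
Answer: 1054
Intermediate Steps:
Z = -2 (Z = -2 + 0*0 = -2 + 0 = -2)
U(A, R) = -2 + A (U(A, R) = A - 2 = -2 + A)
U(6, -4) + (-5*5*(-3))*F(-7, 1/(-6)) = (-2 + 6) + (-5*5*(-3))*(-2*(-7)) = 4 - 25*(-3)*14 = 4 + 75*14 = 4 + 1050 = 1054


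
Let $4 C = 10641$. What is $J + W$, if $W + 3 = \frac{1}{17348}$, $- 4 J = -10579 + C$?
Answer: $\frac{137166303}{69392} \approx 1976.7$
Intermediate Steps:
$C = \frac{10641}{4}$ ($C = \frac{1}{4} \cdot 10641 = \frac{10641}{4} \approx 2660.3$)
$J = \frac{31675}{16}$ ($J = - \frac{-10579 + \frac{10641}{4}}{4} = \left(- \frac{1}{4}\right) \left(- \frac{31675}{4}\right) = \frac{31675}{16} \approx 1979.7$)
$W = - \frac{52043}{17348}$ ($W = -3 + \frac{1}{17348} = - \frac{52043}{17348} \approx -2.9999$)
$J + W = \frac{31675}{16} - \frac{52043}{17348} = \frac{137166303}{69392}$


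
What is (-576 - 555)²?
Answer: 1279161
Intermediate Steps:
(-576 - 555)² = (-1131)² = 1279161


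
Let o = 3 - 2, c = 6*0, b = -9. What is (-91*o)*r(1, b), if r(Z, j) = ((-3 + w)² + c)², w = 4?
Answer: -91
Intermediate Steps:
c = 0
o = 1
r(Z, j) = 1 (r(Z, j) = ((-3 + 4)² + 0)² = (1² + 0)² = (1 + 0)² = 1² = 1)
(-91*o)*r(1, b) = -91*1*1 = -91*1 = -91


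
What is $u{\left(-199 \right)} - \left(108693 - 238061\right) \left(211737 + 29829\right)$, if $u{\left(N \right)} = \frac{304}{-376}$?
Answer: $\frac{1468792783498}{47} \approx 3.1251 \cdot 10^{10}$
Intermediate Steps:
$u{\left(N \right)} = - \frac{38}{47}$ ($u{\left(N \right)} = 304 \left(- \frac{1}{376}\right) = - \frac{38}{47}$)
$u{\left(-199 \right)} - \left(108693 - 238061\right) \left(211737 + 29829\right) = - \frac{38}{47} - \left(108693 - 238061\right) \left(211737 + 29829\right) = - \frac{38}{47} - \left(-129368\right) 241566 = - \frac{38}{47} - -31250910288 = - \frac{38}{47} + 31250910288 = \frac{1468792783498}{47}$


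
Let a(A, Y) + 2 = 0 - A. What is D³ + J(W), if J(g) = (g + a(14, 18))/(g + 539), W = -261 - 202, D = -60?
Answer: -16416479/76 ≈ -2.1601e+5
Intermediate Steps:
a(A, Y) = -2 - A (a(A, Y) = -2 + (0 - A) = -2 - A)
W = -463
J(g) = (-16 + g)/(539 + g) (J(g) = (g + (-2 - 1*14))/(g + 539) = (g + (-2 - 14))/(539 + g) = (g - 16)/(539 + g) = (-16 + g)/(539 + g))
D³ + J(W) = (-60)³ + (-16 - 463)/(539 - 463) = -216000 - 479/76 = -16416479/76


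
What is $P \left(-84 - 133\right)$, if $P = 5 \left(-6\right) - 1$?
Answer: $6727$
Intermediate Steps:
$P = -31$ ($P = -30 - 1 = -31$)
$P \left(-84 - 133\right) = - 31 \left(-84 - 133\right) = \left(-31\right) \left(-217\right) = 6727$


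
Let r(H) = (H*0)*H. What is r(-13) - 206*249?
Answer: -51294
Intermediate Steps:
r(H) = 0 (r(H) = 0*H = 0)
r(-13) - 206*249 = 0 - 206*249 = 0 - 51294 = -51294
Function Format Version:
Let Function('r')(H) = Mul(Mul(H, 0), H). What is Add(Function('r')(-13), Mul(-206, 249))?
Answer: -51294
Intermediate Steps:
Function('r')(H) = 0 (Function('r')(H) = Mul(0, H) = 0)
Add(Function('r')(-13), Mul(-206, 249)) = Add(0, Mul(-206, 249)) = Add(0, -51294) = -51294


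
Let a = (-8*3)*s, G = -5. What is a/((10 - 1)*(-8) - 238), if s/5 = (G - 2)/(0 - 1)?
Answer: 84/31 ≈ 2.7097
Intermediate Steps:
s = 35 (s = 5*((-5 - 2)/(0 - 1)) = 5*(-7/(-1)) = 5*(-7*(-1)) = 5*7 = 35)
a = -840 (a = -8*3*35 = -24*35 = -840)
a/((10 - 1)*(-8) - 238) = -840/((10 - 1)*(-8) - 238) = -840/(9*(-8) - 238) = -840/(-72 - 238) = -840/(-310) = -840*(-1/310) = 84/31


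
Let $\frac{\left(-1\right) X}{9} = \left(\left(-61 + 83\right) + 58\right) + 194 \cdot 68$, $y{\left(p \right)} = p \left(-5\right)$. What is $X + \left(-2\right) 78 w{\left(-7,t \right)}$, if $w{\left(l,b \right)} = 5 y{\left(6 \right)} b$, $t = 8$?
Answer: $67752$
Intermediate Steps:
$y{\left(p \right)} = - 5 p$
$w{\left(l,b \right)} = - 150 b$ ($w{\left(l,b \right)} = 5 \left(\left(-5\right) 6\right) b = 5 \left(-30\right) b = - 150 b$)
$X = -119448$ ($X = - 9 \left(\left(\left(-61 + 83\right) + 58\right) + 194 \cdot 68\right) = - 9 \left(\left(22 + 58\right) + 13192\right) = - 9 \left(80 + 13192\right) = \left(-9\right) 13272 = -119448$)
$X + \left(-2\right) 78 w{\left(-7,t \right)} = -119448 + \left(-2\right) 78 \left(\left(-150\right) 8\right) = -119448 - -187200 = -119448 + 187200 = 67752$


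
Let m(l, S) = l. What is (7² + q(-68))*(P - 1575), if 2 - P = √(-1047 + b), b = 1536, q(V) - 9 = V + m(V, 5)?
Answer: 122694 + 78*√489 ≈ 1.2442e+5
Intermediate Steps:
q(V) = 9 + 2*V (q(V) = 9 + (V + V) = 9 + 2*V)
P = 2 - √489 (P = 2 - √(-1047 + 1536) = 2 - √489 ≈ -20.113)
(7² + q(-68))*(P - 1575) = (7² + (9 + 2*(-68)))*((2 - √489) - 1575) = (49 + (9 - 136))*(-1573 - √489) = (49 - 127)*(-1573 - √489) = -78*(-1573 - √489) = 122694 + 78*√489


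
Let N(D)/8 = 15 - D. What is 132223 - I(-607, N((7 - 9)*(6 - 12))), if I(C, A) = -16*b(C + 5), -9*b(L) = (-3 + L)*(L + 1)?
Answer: -4627673/9 ≈ -5.1419e+5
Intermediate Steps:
b(L) = -(1 + L)*(-3 + L)/9 (b(L) = -(-3 + L)*(L + 1)/9 = -(-3 + L)*(1 + L)/9 = -(1 + L)*(-3 + L)/9)
N(D) = 120 - 8*D (N(D) = 8*(15 - D) = 120 - 8*D)
I(C, A) = -208/9 - 32*C/9 + 16*(5 + C)²/9 (I(C, A) = -16*(⅓ - (C + 5)²/9 + 2*(C + 5)/9) = -16*(⅓ - (5 + C)²/9 + 2*(5 + C)/9) = -16*(⅓ - (5 + C)²/9 + (10/9 + 2*C/9)) = -16*(13/9 - (5 + C)²/9 + 2*C/9) = -208/9 - 32*C/9 + 16*(5 + C)²/9)
132223 - I(-607, N((7 - 9)*(6 - 12))) = 132223 - (64/3 + (16/9)*(-607)² + (128/9)*(-607)) = 132223 - (64/3 + (16/9)*368449 - 77696/9) = 132223 - (64/3 + 5895184/9 - 77696/9) = 132223 - 1*5817680/9 = 132223 - 5817680/9 = -4627673/9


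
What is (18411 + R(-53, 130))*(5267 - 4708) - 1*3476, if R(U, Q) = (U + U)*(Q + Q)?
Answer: -5117767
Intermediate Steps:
R(U, Q) = 4*Q*U (R(U, Q) = (2*U)*(2*Q) = 4*Q*U)
(18411 + R(-53, 130))*(5267 - 4708) - 1*3476 = (18411 + 4*130*(-53))*(5267 - 4708) - 1*3476 = (18411 - 27560)*559 - 3476 = -9149*559 - 3476 = -5114291 - 3476 = -5117767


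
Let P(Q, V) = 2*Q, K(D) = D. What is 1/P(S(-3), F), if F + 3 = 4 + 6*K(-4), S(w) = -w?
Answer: ⅙ ≈ 0.16667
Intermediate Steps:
F = -23 (F = -3 + (4 + 6*(-4)) = -3 + (4 - 24) = -3 - 20 = -23)
1/P(S(-3), F) = 1/(2*(-1*(-3))) = 1/(2*3) = 1/6 = ⅙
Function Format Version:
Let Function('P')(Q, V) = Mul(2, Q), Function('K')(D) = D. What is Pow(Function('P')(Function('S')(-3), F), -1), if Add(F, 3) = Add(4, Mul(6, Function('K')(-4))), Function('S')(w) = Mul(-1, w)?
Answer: Rational(1, 6) ≈ 0.16667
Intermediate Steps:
F = -23 (F = Add(-3, Add(4, Mul(6, -4))) = Add(-3, Add(4, -24)) = Add(-3, -20) = -23)
Pow(Function('P')(Function('S')(-3), F), -1) = Pow(Mul(2, Mul(-1, -3)), -1) = Pow(Mul(2, 3), -1) = Pow(6, -1) = Rational(1, 6)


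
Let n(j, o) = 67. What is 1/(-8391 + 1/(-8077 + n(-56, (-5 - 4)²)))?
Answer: -8010/67211911 ≈ -0.00011918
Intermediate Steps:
1/(-8391 + 1/(-8077 + n(-56, (-5 - 4)²))) = 1/(-8391 + 1/(-8077 + 67)) = 1/(-8391 + 1/(-8010)) = 1/(-8391 - 1/8010) = 1/(-67211911/8010) = -8010/67211911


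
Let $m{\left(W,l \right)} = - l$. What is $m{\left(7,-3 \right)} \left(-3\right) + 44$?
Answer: $35$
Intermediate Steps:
$m{\left(7,-3 \right)} \left(-3\right) + 44 = \left(-1\right) \left(-3\right) \left(-3\right) + 44 = 3 \left(-3\right) + 44 = -9 + 44 = 35$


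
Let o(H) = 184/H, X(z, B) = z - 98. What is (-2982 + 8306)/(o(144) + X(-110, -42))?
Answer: -95832/3721 ≈ -25.754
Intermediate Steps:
X(z, B) = -98 + z
(-2982 + 8306)/(o(144) + X(-110, -42)) = (-2982 + 8306)/(184/144 + (-98 - 110)) = 5324/(184*(1/144) - 208) = 5324/(23/18 - 208) = 5324/(-3721/18) = 5324*(-18/3721) = -95832/3721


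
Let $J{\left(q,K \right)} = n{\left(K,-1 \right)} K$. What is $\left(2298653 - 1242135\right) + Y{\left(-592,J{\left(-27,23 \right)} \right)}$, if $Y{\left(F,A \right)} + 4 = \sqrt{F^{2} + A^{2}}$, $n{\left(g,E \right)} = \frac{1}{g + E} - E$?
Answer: $1056514 + \frac{\sqrt{169904417}}{22} \approx 1.0571 \cdot 10^{6}$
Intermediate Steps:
$n{\left(g,E \right)} = \frac{1}{E + g} - E$
$J{\left(q,K \right)} = \frac{K^{2}}{-1 + K}$ ($J{\left(q,K \right)} = \frac{1 - \left(-1\right)^{2} - - K}{-1 + K} K = \frac{1 - 1 + K}{-1 + K} K = \frac{K}{-1 + K} K = \frac{K^{2}}{-1 + K}$)
$Y{\left(F,A \right)} = -4 + \sqrt{A^{2} + F^{2}}$ ($Y{\left(F,A \right)} = -4 + \sqrt{F^{2} + A^{2}} = -4 + \sqrt{A^{2} + F^{2}}$)
$\left(2298653 - 1242135\right) + Y{\left(-592,J{\left(-27,23 \right)} \right)} = \left(2298653 - 1242135\right) - \left(4 - \sqrt{\left(\frac{23^{2}}{-1 + 23}\right)^{2} + \left(-592\right)^{2}}\right) = 1056518 - \left(4 - \sqrt{\left(\frac{529}{22}\right)^{2} + 350464}\right) = 1056518 - \left(4 - \sqrt{\frac{279841}{484} + 350464}\right) = 1056518 - \left(4 - \sqrt{\frac{169904417}{484}}\right) = 1056518 - \left(4 - \frac{\sqrt{169904417}}{22}\right) = 1056514 + \frac{\sqrt{169904417}}{22}$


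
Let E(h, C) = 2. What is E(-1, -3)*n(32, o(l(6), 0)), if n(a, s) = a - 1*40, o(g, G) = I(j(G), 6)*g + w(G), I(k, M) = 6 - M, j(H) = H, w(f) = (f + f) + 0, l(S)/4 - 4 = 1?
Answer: -16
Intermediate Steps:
l(S) = 20 (l(S) = 16 + 4*1 = 16 + 4 = 20)
w(f) = 2*f (w(f) = 2*f + 0 = 2*f)
o(g, G) = 2*G (o(g, G) = (6 - 1*6)*g + 2*G = (6 - 6)*g + 2*G = 0*g + 2*G = 0 + 2*G = 2*G)
n(a, s) = -40 + a (n(a, s) = a - 40 = -40 + a)
E(-1, -3)*n(32, o(l(6), 0)) = 2*(-40 + 32) = 2*(-8) = -16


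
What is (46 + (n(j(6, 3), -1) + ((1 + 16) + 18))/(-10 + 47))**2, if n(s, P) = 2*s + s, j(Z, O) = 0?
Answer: 3017169/1369 ≈ 2203.9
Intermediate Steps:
n(s, P) = 3*s
(46 + (n(j(6, 3), -1) + ((1 + 16) + 18))/(-10 + 47))**2 = (46 + (3*0 + ((1 + 16) + 18))/(-10 + 47))**2 = (46 + (0 + (17 + 18))/37)**2 = (46 + (0 + 35)*(1/37))**2 = (46 + 35*(1/37))**2 = (46 + 35/37)**2 = (1737/37)**2 = 3017169/1369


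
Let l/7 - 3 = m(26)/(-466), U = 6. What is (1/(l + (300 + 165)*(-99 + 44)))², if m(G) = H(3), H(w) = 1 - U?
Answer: 217156/141803536280641 ≈ 1.5314e-9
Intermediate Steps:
H(w) = -5 (H(w) = 1 - 1*6 = 1 - 6 = -5)
m(G) = -5
l = 9821/466 (l = 21 + 7*(-5/(-466)) = 21 + 7*(-5*(-1/466)) = 21 + 7*(5/466) = 21 + 35/466 = 9821/466 ≈ 21.075)
(1/(l + (300 + 165)*(-99 + 44)))² = (1/(9821/466 + (300 + 165)*(-99 + 44)))² = (1/(9821/466 + 465*(-55)))² = (1/(9821/466 - 25575))² = (1/(-11908129/466))² = (-466/11908129)² = 217156/141803536280641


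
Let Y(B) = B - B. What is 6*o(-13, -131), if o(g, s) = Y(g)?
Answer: 0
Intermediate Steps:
Y(B) = 0
o(g, s) = 0
6*o(-13, -131) = 6*0 = 0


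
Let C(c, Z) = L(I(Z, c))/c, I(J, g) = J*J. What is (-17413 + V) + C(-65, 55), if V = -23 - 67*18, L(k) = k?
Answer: -242951/13 ≈ -18689.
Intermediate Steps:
I(J, g) = J²
C(c, Z) = Z²/c
V = -1229 (V = -23 - 1206 = -1229)
(-17413 + V) + C(-65, 55) = (-17413 - 1229) + 55²/(-65) = -18642 + 3025*(-1/65) = -18642 - 605/13 = -242951/13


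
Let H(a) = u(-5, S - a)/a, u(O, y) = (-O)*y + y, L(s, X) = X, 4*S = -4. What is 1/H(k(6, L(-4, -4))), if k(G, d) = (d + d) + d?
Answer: -2/11 ≈ -0.18182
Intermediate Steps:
S = -1 (S = (¼)*(-4) = -1)
u(O, y) = y - O*y (u(O, y) = -O*y + y = y - O*y)
k(G, d) = 3*d (k(G, d) = 2*d + d = 3*d)
H(a) = (-6 - 6*a)/a (H(a) = ((-1 - a)*(1 - 1*(-5)))/a = ((-1 - a)*(1 + 5))/a = ((-1 - a)*6)/a = (-6 - 6*a)/a)
1/H(k(6, L(-4, -4))) = 1/(-6 - 6/(3*(-4))) = 1/(-6 - 6/(-12)) = 1/(-6 - 6*(-1/12)) = 1/(-6 + ½) = 1/(-11/2) = -2/11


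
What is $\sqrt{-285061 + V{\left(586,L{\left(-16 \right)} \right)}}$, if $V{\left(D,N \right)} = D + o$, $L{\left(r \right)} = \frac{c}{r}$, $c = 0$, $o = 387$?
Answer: $2 i \sqrt{71022} \approx 533.0 i$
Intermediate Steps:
$L{\left(r \right)} = 0$ ($L{\left(r \right)} = \frac{0}{r} = 0$)
$V{\left(D,N \right)} = 387 + D$ ($V{\left(D,N \right)} = D + 387 = 387 + D$)
$\sqrt{-285061 + V{\left(586,L{\left(-16 \right)} \right)}} = \sqrt{-285061 + \left(387 + 586\right)} = \sqrt{-285061 + 973} = \sqrt{-284088} = 2 i \sqrt{71022}$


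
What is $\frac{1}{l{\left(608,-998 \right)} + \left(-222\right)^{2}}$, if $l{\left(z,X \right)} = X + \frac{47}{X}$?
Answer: $\frac{998}{48189381} \approx 2.071 \cdot 10^{-5}$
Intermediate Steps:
$\frac{1}{l{\left(608,-998 \right)} + \left(-222\right)^{2}} = \frac{1}{\left(-998 + \frac{47}{-998}\right) + \left(-222\right)^{2}} = \frac{1}{\left(-998 + 47 \left(- \frac{1}{998}\right)\right) + 49284} = \frac{1}{\left(-998 - \frac{47}{998}\right) + 49284} = \frac{1}{- \frac{996051}{998} + 49284} = \frac{1}{\frac{48189381}{998}} = \frac{998}{48189381}$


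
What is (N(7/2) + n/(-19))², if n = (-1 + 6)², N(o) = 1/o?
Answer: 18769/17689 ≈ 1.0611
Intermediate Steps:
N(o) = 1/o
n = 25 (n = 5² = 25)
(N(7/2) + n/(-19))² = (1/(7/2) + 25/(-19))² = (1/(7*(½)) + 25*(-1/19))² = (1/(7/2) - 25/19)² = (2/7 - 25/19)² = (-137/133)² = 18769/17689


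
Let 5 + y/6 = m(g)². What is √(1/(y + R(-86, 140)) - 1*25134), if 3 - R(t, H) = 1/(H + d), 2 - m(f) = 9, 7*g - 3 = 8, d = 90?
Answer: 2*I*√23695485162146/61409 ≈ 158.54*I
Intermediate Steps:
g = 11/7 (g = 3/7 + (⅐)*8 = 3/7 + 8/7 = 11/7 ≈ 1.5714)
m(f) = -7 (m(f) = 2 - 1*9 = 2 - 9 = -7)
R(t, H) = 3 - 1/(90 + H) (R(t, H) = 3 - 1/(H + 90) = 3 - 1/(90 + H))
y = 264 (y = -30 + 6*(-7)² = -30 + 6*49 = -30 + 294 = 264)
√(1/(y + R(-86, 140)) - 1*25134) = √(1/(264 + (269 + 3*140)/(90 + 140)) - 1*25134) = √(1/(264 + (269 + 420)/230) - 25134) = √(1/(264 + (1/230)*689) - 25134) = √(1/(264 + 689/230) - 25134) = √(1/(61409/230) - 25134) = √(230/61409 - 25134) = √(-1543453576/61409) = 2*I*√23695485162146/61409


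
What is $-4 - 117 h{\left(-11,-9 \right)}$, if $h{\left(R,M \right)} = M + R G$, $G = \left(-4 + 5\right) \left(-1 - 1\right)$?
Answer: $-1525$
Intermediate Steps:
$G = -2$ ($G = 1 \left(-2\right) = -2$)
$h{\left(R,M \right)} = M - 2 R$ ($h{\left(R,M \right)} = M + R \left(-2\right) = M - 2 R$)
$-4 - 117 h{\left(-11,-9 \right)} = -4 - 117 \left(-9 - -22\right) = -4 - 117 \left(-9 + 22\right) = -4 - 1521 = -1525$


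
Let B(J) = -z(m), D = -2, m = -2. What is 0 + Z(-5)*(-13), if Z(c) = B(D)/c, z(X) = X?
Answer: 26/5 ≈ 5.2000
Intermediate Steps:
B(J) = 2 (B(J) = -1*(-2) = 2)
Z(c) = 2/c
0 + Z(-5)*(-13) = 0 + (2/(-5))*(-13) = 0 + (2*(-⅕))*(-13) = 0 - ⅖*(-13) = 0 + 26/5 = 26/5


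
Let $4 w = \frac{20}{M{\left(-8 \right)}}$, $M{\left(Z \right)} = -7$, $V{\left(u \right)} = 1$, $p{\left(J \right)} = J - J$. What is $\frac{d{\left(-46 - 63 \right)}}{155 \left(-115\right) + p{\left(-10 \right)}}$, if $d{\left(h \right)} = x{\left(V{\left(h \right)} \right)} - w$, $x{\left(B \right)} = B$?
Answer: $- \frac{12}{124775} \approx -9.6173 \cdot 10^{-5}$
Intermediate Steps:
$p{\left(J \right)} = 0$
$w = - \frac{5}{7}$ ($w = \frac{20 \frac{1}{-7}}{4} = \frac{20 \left(- \frac{1}{7}\right)}{4} = \frac{1}{4} \left(- \frac{20}{7}\right) = - \frac{5}{7} \approx -0.71429$)
$d{\left(h \right)} = \frac{12}{7}$ ($d{\left(h \right)} = 1 - - \frac{5}{7} = 1 + \frac{5}{7} = \frac{12}{7}$)
$\frac{d{\left(-46 - 63 \right)}}{155 \left(-115\right) + p{\left(-10 \right)}} = \frac{12}{7 \left(155 \left(-115\right) + 0\right)} = \frac{12}{7 \left(-17825 + 0\right)} = \frac{12}{7 \left(-17825\right)} = \frac{12}{7} \left(- \frac{1}{17825}\right) = - \frac{12}{124775}$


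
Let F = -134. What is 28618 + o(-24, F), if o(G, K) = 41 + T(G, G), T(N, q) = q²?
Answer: 29235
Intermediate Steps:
o(G, K) = 41 + G²
28618 + o(-24, F) = 28618 + (41 + (-24)²) = 28618 + (41 + 576) = 28618 + 617 = 29235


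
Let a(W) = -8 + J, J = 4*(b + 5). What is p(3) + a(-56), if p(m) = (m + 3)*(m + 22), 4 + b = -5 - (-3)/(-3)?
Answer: 122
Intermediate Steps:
b = -10 (b = -4 + (-5 - (-3)/(-3)) = -4 + (-5 - (-3)*(-1)/3) = -4 + (-5 - 1*1) = -4 + (-5 - 1) = -4 - 6 = -10)
p(m) = (3 + m)*(22 + m)
J = -20 (J = 4*(-10 + 5) = 4*(-5) = -20)
a(W) = -28 (a(W) = -8 - 20 = -28)
p(3) + a(-56) = (66 + 3**2 + 25*3) - 28 = (66 + 9 + 75) - 28 = 150 - 28 = 122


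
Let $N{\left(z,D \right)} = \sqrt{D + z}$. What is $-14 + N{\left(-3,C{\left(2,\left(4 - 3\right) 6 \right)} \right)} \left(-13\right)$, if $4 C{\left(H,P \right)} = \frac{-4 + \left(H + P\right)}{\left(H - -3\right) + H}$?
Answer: $-14 - \frac{26 i \sqrt{35}}{7} \approx -14.0 - 21.974 i$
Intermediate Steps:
$C{\left(H,P \right)} = \frac{-4 + H + P}{4 \left(3 + 2 H\right)}$ ($C{\left(H,P \right)} = \frac{\left(-4 + \left(H + P\right)\right) \frac{1}{\left(H - -3\right) + H}}{4} = \frac{\left(-4 + H + P\right) \frac{1}{\left(H + 3\right) + H}}{4} = \frac{\left(-4 + H + P\right) \frac{1}{\left(3 + H\right) + H}}{4} = \frac{\left(-4 + H + P\right) \frac{1}{3 + 2 H}}{4} = \frac{\frac{1}{3 + 2 H} \left(-4 + H + P\right)}{4} = \frac{-4 + H + P}{4 \left(3 + 2 H\right)}$)
$-14 + N{\left(-3,C{\left(2,\left(4 - 3\right) 6 \right)} \right)} \left(-13\right) = -14 + \sqrt{\frac{-4 + 2 + \left(4 - 3\right) 6}{4 \left(3 + 2 \cdot 2\right)} - 3} \left(-13\right) = -14 + \sqrt{\frac{-4 + 2 + 1 \cdot 6}{4 \left(3 + 4\right)} - 3} \left(-13\right) = -14 + \sqrt{\frac{-4 + 2 + 6}{4 \cdot 7} - 3} \left(-13\right) = -14 + \sqrt{\frac{1}{4} \cdot \frac{1}{7} \cdot 4 - 3} \left(-13\right) = -14 + \sqrt{\frac{1}{7} - 3} \left(-13\right) = -14 + \sqrt{- \frac{20}{7}} \left(-13\right) = -14 + \frac{2 i \sqrt{35}}{7} \left(-13\right) = -14 - \frac{26 i \sqrt{35}}{7}$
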